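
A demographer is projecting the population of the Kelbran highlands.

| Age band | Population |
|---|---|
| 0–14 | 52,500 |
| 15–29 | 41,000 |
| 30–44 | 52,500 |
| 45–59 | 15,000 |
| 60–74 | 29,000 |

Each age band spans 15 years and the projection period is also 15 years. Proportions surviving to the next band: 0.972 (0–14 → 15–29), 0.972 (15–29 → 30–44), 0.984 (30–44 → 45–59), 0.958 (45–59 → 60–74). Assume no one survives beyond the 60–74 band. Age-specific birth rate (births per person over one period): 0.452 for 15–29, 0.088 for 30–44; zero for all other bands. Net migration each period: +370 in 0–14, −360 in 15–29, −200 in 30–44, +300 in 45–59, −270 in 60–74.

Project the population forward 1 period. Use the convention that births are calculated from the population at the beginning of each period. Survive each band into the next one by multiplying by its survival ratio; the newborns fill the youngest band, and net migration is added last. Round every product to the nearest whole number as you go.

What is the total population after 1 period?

Let group 1 be 0–14 through group 5 = 60–74.
[period 1]
Births: 41000 × 0.452 = 18532 ; 52500 × 0.088 = 4620 → total 23152
Group 2: 52500 × 0.972 = 51030
Group 3: 41000 × 0.972 = 39852
Group 4: 52500 × 0.984 = 51660
Group 5: 15000 × 0.958 = 14370
Net migration: Group 1 + 370 → 23522; Group 2 − 360 → 50670; Group 3 − 200 → 39652; Group 4 + 300 → 51960; Group 5 − 270 → 14100
Population now: 0–14=23522, 15–29=50670, 30–44=39652, 45–59=51960, 60–74=14100
Total after period 1: 23522 + 50670 + 39652 + 51960 + 14100 = 179904

179904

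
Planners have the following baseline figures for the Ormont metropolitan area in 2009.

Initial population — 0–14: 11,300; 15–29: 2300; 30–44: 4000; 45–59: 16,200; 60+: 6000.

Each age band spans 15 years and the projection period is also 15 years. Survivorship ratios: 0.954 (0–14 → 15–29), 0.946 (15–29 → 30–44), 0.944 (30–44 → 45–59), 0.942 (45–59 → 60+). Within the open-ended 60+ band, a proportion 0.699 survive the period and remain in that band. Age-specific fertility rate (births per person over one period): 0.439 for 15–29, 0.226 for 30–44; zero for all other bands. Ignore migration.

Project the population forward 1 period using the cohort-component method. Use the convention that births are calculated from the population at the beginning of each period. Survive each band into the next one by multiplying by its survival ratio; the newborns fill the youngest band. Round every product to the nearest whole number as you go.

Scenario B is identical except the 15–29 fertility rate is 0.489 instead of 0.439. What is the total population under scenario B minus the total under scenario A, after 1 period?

— Period 1 —
Births: 2300 × 0.439 = 1010  |  4000 × 0.226 = 904 ⇒ total 1914
15–29: 11300 × 0.954 = 10780
30–44: 2300 × 0.946 = 2176
45–59: 4000 × 0.944 = 3776
60+: 16200 × 0.942 + 6000 × 0.699 = 15260 + 4194 = 19454
End of period: [1914, 10780, 2176, 3776, 19454]
Scenario A total after 1 period: 38100
Scenario B projection —
— Period 1 —
Births: 2300 × 0.489 = 1125  |  4000 × 0.226 = 904 ⇒ total 2029
15–29: 11300 × 0.954 = 10780
30–44: 2300 × 0.946 = 2176
45–59: 4000 × 0.944 = 3776
60+: 16200 × 0.942 + 6000 × 0.699 = 15260 + 4194 = 19454
End of period: [2029, 10780, 2176, 3776, 19454]
Scenario B total after 1 period: 38215
Difference B − A = 38215 − 38100 = 115

115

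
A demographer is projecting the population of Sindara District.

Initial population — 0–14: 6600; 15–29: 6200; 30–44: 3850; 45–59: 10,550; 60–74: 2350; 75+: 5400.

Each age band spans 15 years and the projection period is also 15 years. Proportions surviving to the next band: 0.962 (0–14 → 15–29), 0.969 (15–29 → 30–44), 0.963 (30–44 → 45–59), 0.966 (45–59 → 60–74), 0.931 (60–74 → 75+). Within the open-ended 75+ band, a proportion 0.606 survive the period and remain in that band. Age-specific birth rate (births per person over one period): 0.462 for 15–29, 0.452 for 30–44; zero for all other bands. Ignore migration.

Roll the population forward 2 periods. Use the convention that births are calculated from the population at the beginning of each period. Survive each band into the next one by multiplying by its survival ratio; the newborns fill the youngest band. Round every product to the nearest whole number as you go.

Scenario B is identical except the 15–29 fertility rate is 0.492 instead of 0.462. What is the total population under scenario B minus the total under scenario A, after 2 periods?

Period 1:
Births: 6200 * 0.462 = 2864  |  3850 * 0.452 = 1740 — total 4604
15–29: 6600 * 0.962 = 6349
30–44: 6200 * 0.969 = 6008
45–59: 3850 * 0.963 = 3708
60–74: 10550 * 0.966 = 10191
75+: 2350 * 0.931 + 5400 * 0.606 = 2188 + 3272 = 5460
End of period: [4604, 6349, 6008, 3708, 10191, 5460]
Period 2:
Births: 6349 * 0.462 = 2933  |  6008 * 0.452 = 2716 — total 5649
15–29: 4604 * 0.962 = 4429
30–44: 6349 * 0.969 = 6152
45–59: 6008 * 0.963 = 5786
60–74: 3708 * 0.966 = 3582
75+: 10191 * 0.931 + 5460 * 0.606 = 9488 + 3309 = 12797
End of period: [5649, 4429, 6152, 5786, 3582, 12797]
Scenario A total after 2 periods: 38395
Scenario B projection —
Period 1:
Births: 6200 * 0.492 = 3050  |  3850 * 0.452 = 1740 — total 4790
15–29: 6600 * 0.962 = 6349
30–44: 6200 * 0.969 = 6008
45–59: 3850 * 0.963 = 3708
60–74: 10550 * 0.966 = 10191
75+: 2350 * 0.931 + 5400 * 0.606 = 2188 + 3272 = 5460
End of period: [4790, 6349, 6008, 3708, 10191, 5460]
Period 2:
Births: 6349 * 0.492 = 3124  |  6008 * 0.452 = 2716 — total 5840
15–29: 4790 * 0.962 = 4608
30–44: 6349 * 0.969 = 6152
45–59: 6008 * 0.963 = 5786
60–74: 3708 * 0.966 = 3582
75+: 10191 * 0.931 + 5460 * 0.606 = 9488 + 3309 = 12797
End of period: [5840, 4608, 6152, 5786, 3582, 12797]
Scenario B total after 2 periods: 38765
Difference B − A = 38765 − 38395 = 370

370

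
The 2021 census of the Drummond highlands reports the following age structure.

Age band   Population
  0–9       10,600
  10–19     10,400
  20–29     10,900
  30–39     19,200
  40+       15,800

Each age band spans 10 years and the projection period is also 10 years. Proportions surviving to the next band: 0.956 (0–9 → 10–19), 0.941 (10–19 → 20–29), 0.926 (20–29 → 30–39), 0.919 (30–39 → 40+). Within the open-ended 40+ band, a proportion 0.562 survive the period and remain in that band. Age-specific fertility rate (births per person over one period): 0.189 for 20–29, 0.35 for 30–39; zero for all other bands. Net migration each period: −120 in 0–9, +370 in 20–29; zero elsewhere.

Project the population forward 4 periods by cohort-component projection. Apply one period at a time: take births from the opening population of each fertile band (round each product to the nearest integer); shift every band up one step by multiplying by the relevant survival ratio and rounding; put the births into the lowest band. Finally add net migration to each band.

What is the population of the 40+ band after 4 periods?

20924

Call the bands 1 to 5, youngest first.
Period 1:
Births: 10900 * 0.189 = 2060  |  19200 * 0.35 = 6720 ⇒ total 8780
Band 2: 10600 * 0.956 = 10134
Band 3: 10400 * 0.941 = 9786
Band 4: 10900 * 0.926 = 10093
Band 5: 19200 * 0.919 + 15800 * 0.562 = 17645 + 8880 = 26525
Net migration: Band 1 − 120 → 8660; Band 3 + 370 → 10156
End of period: [8660, 10134, 10156, 10093, 26525]
Period 2:
Births: 10156 * 0.189 = 1919  |  10093 * 0.35 = 3533 ⇒ total 5452
Band 2: 8660 * 0.956 = 8279
Band 3: 10134 * 0.941 = 9536
Band 4: 10156 * 0.926 = 9404
Band 5: 10093 * 0.919 + 26525 * 0.562 = 9275 + 14907 = 24182
Net migration: Band 1 − 120 → 5332; Band 3 + 370 → 9906
End of period: [5332, 8279, 9906, 9404, 24182]
Period 3:
Births: 9906 * 0.189 = 1872  |  9404 * 0.35 = 3291 ⇒ total 5163
Band 2: 5332 * 0.956 = 5097
Band 3: 8279 * 0.941 = 7791
Band 4: 9906 * 0.926 = 9173
Band 5: 9404 * 0.919 + 24182 * 0.562 = 8642 + 13590 = 22232
Net migration: Band 1 − 120 → 5043; Band 3 + 370 → 8161
End of period: [5043, 5097, 8161, 9173, 22232]
Period 4:
Births: 8161 * 0.189 = 1542  |  9173 * 0.35 = 3211 ⇒ total 4753
Band 2: 5043 * 0.956 = 4821
Band 3: 5097 * 0.941 = 4796
Band 4: 8161 * 0.926 = 7557
Band 5: 9173 * 0.919 + 22232 * 0.562 = 8430 + 12494 = 20924
Net migration: Band 1 − 120 → 4633; Band 3 + 370 → 5166
End of period: [4633, 4821, 5166, 7557, 20924]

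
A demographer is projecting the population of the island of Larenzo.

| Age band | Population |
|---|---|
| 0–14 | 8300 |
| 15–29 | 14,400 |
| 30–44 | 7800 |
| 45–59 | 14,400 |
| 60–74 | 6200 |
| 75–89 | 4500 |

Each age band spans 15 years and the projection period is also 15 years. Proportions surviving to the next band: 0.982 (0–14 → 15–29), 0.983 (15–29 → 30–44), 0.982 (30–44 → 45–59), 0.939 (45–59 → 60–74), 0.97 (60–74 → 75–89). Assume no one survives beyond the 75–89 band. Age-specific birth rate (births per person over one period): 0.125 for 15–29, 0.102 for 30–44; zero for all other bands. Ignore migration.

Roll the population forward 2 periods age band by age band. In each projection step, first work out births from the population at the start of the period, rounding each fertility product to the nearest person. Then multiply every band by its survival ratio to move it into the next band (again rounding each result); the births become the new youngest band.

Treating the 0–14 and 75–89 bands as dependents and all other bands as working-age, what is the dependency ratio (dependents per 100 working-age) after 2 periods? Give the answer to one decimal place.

49.2

Period 1.
Births: 14400 × 0.125 = 1800  |  7800 × 0.102 = 796 → total 2596
15–29: 8300 × 0.982 = 8151
30–44: 14400 × 0.983 = 14155
45–59: 7800 × 0.982 = 7660
60–74: 14400 × 0.939 = 13522
75–89: 6200 × 0.97 = 6014
→ [2596, 8151, 14155, 7660, 13522, 6014]
Period 2.
Births: 8151 × 0.125 = 1019  |  14155 × 0.102 = 1444 → total 2463
15–29: 2596 × 0.982 = 2549
30–44: 8151 × 0.983 = 8012
45–59: 14155 × 0.982 = 13900
60–74: 7660 × 0.939 = 7193
75–89: 13522 × 0.97 = 13116
→ [2463, 2549, 8012, 13900, 7193, 13116]
Dependents (band 0–14 + band 75–89) = 2463 + 13116 = 15579; working-age = 31654; ratio = 15579/31654 × 100 = 49.2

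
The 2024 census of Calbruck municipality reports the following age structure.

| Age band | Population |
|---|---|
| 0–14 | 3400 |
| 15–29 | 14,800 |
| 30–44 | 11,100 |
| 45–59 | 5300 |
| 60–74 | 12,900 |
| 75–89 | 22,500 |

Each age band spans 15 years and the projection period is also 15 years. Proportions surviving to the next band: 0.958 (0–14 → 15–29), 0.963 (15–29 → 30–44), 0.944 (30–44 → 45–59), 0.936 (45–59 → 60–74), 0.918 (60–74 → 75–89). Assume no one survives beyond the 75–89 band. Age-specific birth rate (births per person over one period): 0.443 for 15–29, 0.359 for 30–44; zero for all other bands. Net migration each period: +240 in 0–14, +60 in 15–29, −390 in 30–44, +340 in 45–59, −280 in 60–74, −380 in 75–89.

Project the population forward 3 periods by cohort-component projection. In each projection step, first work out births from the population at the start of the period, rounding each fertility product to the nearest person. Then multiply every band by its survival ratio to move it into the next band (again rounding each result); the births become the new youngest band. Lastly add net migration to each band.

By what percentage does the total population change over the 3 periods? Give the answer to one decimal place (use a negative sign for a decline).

Let band 1 be 0–14 through band 6 = 75–89.
Period 1.
Births: 14800 × 0.443 = 6556, 11100 × 0.359 = 3985 → 10541
Band 2: 3400 × 0.958 = 3257
Band 3: 14800 × 0.963 = 14252
Band 4: 11100 × 0.944 = 10478
Band 5: 5300 × 0.936 = 4961
Band 6: 12900 × 0.918 = 11842
Net migration: Band 1 + 240 → 10781; Band 2 + 60 → 3317; Band 3 − 390 → 13862; Band 4 + 340 → 10818; Band 5 − 280 → 4681; Band 6 − 380 → 11462
End of period: [10781, 3317, 13862, 10818, 4681, 11462]
Period 2.
Births: 3317 × 0.443 = 1469, 13862 × 0.359 = 4976 → 6445
Band 2: 10781 × 0.958 = 10328
Band 3: 3317 × 0.963 = 3194
Band 4: 13862 × 0.944 = 13086
Band 5: 10818 × 0.936 = 10126
Band 6: 4681 × 0.918 = 4297
Net migration: Band 1 + 240 → 6685; Band 2 + 60 → 10388; Band 3 − 390 → 2804; Band 4 + 340 → 13426; Band 5 − 280 → 9846; Band 6 − 380 → 3917
End of period: [6685, 10388, 2804, 13426, 9846, 3917]
Period 3.
Births: 10388 × 0.443 = 4602, 2804 × 0.359 = 1007 → 5609
Band 2: 6685 × 0.958 = 6404
Band 3: 10388 × 0.963 = 10004
Band 4: 2804 × 0.944 = 2647
Band 5: 13426 × 0.936 = 12567
Band 6: 9846 × 0.918 = 9039
Net migration: Band 1 + 240 → 5849; Band 2 + 60 → 6464; Band 3 − 390 → 9614; Band 4 + 340 → 2987; Band 5 − 280 → 12287; Band 6 − 380 → 8659
End of period: [5849, 6464, 9614, 2987, 12287, 8659]
Total: 70000 → 45860; change = -24140; percentage change = -34.5%

-34.5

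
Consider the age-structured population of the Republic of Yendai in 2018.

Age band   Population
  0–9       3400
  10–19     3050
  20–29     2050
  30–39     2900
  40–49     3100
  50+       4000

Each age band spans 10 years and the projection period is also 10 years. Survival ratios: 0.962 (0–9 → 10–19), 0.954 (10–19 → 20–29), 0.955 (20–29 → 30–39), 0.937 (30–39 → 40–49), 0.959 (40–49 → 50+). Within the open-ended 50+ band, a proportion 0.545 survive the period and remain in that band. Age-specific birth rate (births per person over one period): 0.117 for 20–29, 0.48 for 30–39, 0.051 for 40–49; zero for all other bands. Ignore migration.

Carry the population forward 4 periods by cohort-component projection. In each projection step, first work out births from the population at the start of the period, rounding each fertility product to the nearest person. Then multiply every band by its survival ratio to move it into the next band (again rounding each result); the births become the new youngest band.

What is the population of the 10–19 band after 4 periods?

1725

— Period 1 —
Births: 2050 × 0.117 = 240, 2900 × 0.48 = 1392, 3100 × 0.051 = 158 → total 1790
10–19: 3400 × 0.962 = 3271
20–29: 3050 × 0.954 = 2910
30–39: 2050 × 0.955 = 1958
40–49: 2900 × 0.937 = 2717
50+: 3100 × 0.959 + 4000 × 0.545 = 2973 + 2180 = 5153
Giving 1790 / 3271 / 2910 / 1958 / 2717 / 5153.
— Period 2 —
Births: 2910 × 0.117 = 340, 1958 × 0.48 = 940, 2717 × 0.051 = 139 → total 1419
10–19: 1790 × 0.962 = 1722
20–29: 3271 × 0.954 = 3121
30–39: 2910 × 0.955 = 2779
40–49: 1958 × 0.937 = 1835
50+: 2717 × 0.959 + 5153 × 0.545 = 2606 + 2808 = 5414
Giving 1419 / 1722 / 3121 / 2779 / 1835 / 5414.
— Period 3 —
Births: 3121 × 0.117 = 365, 2779 × 0.48 = 1334, 1835 × 0.051 = 94 → total 1793
10–19: 1419 × 0.962 = 1365
20–29: 1722 × 0.954 = 1643
30–39: 3121 × 0.955 = 2981
40–49: 2779 × 0.937 = 2604
50+: 1835 × 0.959 + 5414 × 0.545 = 1760 + 2951 = 4711
Giving 1793 / 1365 / 1643 / 2981 / 2604 / 4711.
— Period 4 —
Births: 1643 × 0.117 = 192, 2981 × 0.48 = 1431, 2604 × 0.051 = 133 → total 1756
10–19: 1793 × 0.962 = 1725
20–29: 1365 × 0.954 = 1302
30–39: 1643 × 0.955 = 1569
40–49: 2981 × 0.937 = 2793
50+: 2604 × 0.959 + 4711 × 0.545 = 2497 + 2567 = 5064
Giving 1756 / 1725 / 1302 / 1569 / 2793 / 5064.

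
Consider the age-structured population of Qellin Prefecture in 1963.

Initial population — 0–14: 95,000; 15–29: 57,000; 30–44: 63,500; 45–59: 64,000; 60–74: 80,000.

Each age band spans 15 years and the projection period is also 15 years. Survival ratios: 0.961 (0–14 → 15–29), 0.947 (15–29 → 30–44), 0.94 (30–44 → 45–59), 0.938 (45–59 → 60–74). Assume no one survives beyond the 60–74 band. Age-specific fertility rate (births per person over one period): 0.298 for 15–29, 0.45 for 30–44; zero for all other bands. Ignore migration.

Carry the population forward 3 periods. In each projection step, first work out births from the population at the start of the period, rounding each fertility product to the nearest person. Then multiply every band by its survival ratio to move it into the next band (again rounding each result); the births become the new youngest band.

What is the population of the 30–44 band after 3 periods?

41463

After projecting period 1:
Births: 57000 × 0.298 = 16986, 63500 × 0.45 = 28575 — total 45561
15–29: 95000 × 0.961 = 91295
30–44: 57000 × 0.947 = 53979
45–59: 63500 × 0.94 = 59690
60–74: 64000 × 0.938 = 60032
Giving 45561 / 91295 / 53979 / 59690 / 60032.
After projecting period 2:
Births: 91295 × 0.298 = 27206, 53979 × 0.45 = 24291 — total 51497
15–29: 45561 × 0.961 = 43784
30–44: 91295 × 0.947 = 86456
45–59: 53979 × 0.94 = 50740
60–74: 59690 × 0.938 = 55989
Giving 51497 / 43784 / 86456 / 50740 / 55989.
After projecting period 3:
Births: 43784 × 0.298 = 13048, 86456 × 0.45 = 38905 — total 51953
15–29: 51497 × 0.961 = 49489
30–44: 43784 × 0.947 = 41463
45–59: 86456 × 0.94 = 81269
60–74: 50740 × 0.938 = 47594
Giving 51953 / 49489 / 41463 / 81269 / 47594.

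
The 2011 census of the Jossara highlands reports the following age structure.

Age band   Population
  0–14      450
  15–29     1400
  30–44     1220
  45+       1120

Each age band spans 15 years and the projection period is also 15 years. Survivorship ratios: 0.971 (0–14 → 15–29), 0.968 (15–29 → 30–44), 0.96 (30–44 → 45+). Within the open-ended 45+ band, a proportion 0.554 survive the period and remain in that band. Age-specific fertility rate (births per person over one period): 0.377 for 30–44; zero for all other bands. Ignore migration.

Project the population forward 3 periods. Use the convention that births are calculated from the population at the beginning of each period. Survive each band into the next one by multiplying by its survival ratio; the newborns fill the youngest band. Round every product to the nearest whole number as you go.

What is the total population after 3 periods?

[period 1]
Births: 1220 × 0.377 = 460
15–29: 450 × 0.971 = 437
30–44: 1400 × 0.968 = 1355
45+: 1220 × 0.96 + 1120 × 0.554 = 1171 + 620 = 1791
→ [460, 437, 1355, 1791]
[period 2]
Births: 1355 × 0.377 = 511
15–29: 460 × 0.971 = 447
30–44: 437 × 0.968 = 423
45+: 1355 × 0.96 + 1791 × 0.554 = 1301 + 992 = 2293
→ [511, 447, 423, 2293]
[period 3]
Births: 423 × 0.377 = 159
15–29: 511 × 0.971 = 496
30–44: 447 × 0.968 = 433
45+: 423 × 0.96 + 2293 × 0.554 = 406 + 1270 = 1676
→ [159, 496, 433, 1676]
Total after period 3: 159 + 496 + 433 + 1676 = 2764

2764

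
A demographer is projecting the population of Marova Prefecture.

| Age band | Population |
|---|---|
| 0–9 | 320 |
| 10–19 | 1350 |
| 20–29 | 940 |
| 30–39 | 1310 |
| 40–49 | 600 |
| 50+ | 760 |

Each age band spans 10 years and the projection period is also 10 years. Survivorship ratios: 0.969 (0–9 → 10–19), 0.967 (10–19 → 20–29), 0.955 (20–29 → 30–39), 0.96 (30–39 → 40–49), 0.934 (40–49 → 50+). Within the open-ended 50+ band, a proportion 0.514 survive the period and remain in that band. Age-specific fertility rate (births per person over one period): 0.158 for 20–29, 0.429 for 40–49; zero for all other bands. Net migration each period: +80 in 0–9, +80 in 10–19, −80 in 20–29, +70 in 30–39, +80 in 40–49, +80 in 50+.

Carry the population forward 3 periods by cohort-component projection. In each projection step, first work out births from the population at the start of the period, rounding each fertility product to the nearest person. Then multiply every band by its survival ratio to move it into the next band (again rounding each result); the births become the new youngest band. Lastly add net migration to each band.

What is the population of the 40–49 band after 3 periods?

1270

Let band 1 be 0–9 through band 6 = 50+.
Period 1:
Births: 940 × 0.158 = 149  |  600 × 0.429 = 257 — total 406
Band 2: 320 × 0.969 = 310
Band 3: 1350 × 0.967 = 1305
Band 4: 940 × 0.955 = 898
Band 5: 1310 × 0.96 = 1258
Band 6: 600 × 0.934 + 760 × 0.514 = 560 + 391 = 951
Net migration: Band 1 + 80 → 486; Band 2 + 80 → 390; Band 3 − 80 → 1225; Band 4 + 70 → 968; Band 5 + 80 → 1338; Band 6 + 80 → 1031
Population now: 0–9=486, 10–19=390, 20–29=1225, 30–39=968, 40–49=1338, 50+=1031
Period 2:
Births: 1225 × 0.158 = 194  |  1338 × 0.429 = 574 — total 768
Band 2: 486 × 0.969 = 471
Band 3: 390 × 0.967 = 377
Band 4: 1225 × 0.955 = 1170
Band 5: 968 × 0.96 = 929
Band 6: 1338 × 0.934 + 1031 × 0.514 = 1250 + 530 = 1780
Net migration: Band 1 + 80 → 848; Band 2 + 80 → 551; Band 3 − 80 → 297; Band 4 + 70 → 1240; Band 5 + 80 → 1009; Band 6 + 80 → 1860
Population now: 0–9=848, 10–19=551, 20–29=297, 30–39=1240, 40–49=1009, 50+=1860
Period 3:
Births: 297 × 0.158 = 47  |  1009 × 0.429 = 433 — total 480
Band 2: 848 × 0.969 = 822
Band 3: 551 × 0.967 = 533
Band 4: 297 × 0.955 = 284
Band 5: 1240 × 0.96 = 1190
Band 6: 1009 × 0.934 + 1860 × 0.514 = 942 + 956 = 1898
Net migration: Band 1 + 80 → 560; Band 2 + 80 → 902; Band 3 − 80 → 453; Band 4 + 70 → 354; Band 5 + 80 → 1270; Band 6 + 80 → 1978
Population now: 0–9=560, 10–19=902, 20–29=453, 30–39=354, 40–49=1270, 50+=1978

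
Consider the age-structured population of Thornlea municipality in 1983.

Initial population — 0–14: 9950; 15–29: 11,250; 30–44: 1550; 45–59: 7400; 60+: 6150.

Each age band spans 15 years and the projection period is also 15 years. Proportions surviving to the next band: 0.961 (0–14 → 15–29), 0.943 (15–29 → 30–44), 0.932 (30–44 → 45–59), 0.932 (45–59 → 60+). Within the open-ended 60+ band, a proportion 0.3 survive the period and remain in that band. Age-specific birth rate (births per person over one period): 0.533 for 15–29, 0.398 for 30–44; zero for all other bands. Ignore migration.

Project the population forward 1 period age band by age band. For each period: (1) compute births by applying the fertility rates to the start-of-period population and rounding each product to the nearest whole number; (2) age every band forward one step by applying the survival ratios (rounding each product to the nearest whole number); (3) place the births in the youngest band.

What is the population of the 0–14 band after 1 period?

6613

Period 1:
Births: 11250 × 0.533 = 5996 ; 1550 × 0.398 = 617 → 6613
15–29: 9950 × 0.961 = 9562
30–44: 11250 × 0.943 = 10609
45–59: 1550 × 0.932 = 1445
60+: 7400 × 0.932 + 6150 × 0.3 = 6897 + 1845 = 8742
Population now: 0–14=6613, 15–29=9562, 30–44=10609, 45–59=1445, 60+=8742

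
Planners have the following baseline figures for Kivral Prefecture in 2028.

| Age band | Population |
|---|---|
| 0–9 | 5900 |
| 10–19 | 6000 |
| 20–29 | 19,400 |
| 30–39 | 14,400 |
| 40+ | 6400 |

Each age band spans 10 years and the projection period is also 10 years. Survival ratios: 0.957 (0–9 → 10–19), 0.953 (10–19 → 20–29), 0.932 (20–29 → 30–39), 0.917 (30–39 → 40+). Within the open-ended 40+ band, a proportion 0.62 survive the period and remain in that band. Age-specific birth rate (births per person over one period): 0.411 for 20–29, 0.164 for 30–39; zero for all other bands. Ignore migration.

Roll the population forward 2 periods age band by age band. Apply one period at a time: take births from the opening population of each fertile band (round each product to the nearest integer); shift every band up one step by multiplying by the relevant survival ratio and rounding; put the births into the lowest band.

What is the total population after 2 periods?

Let band 1 be 0–9 through band 5 = 40+.
After projecting period 1:
Births: 19400 × 0.411 = 7973, 14400 × 0.164 = 2362 → total 10335
Band 2: 5900 × 0.957 = 5646
Band 3: 6000 × 0.953 = 5718
Band 4: 19400 × 0.932 = 18081
Band 5: 14400 × 0.917 + 6400 × 0.62 = 13205 + 3968 = 17173
End of period: [10335, 5646, 5718, 18081, 17173]
After projecting period 2:
Births: 5718 × 0.411 = 2350, 18081 × 0.164 = 2965 → total 5315
Band 2: 10335 × 0.957 = 9891
Band 3: 5646 × 0.953 = 5381
Band 4: 5718 × 0.932 = 5329
Band 5: 18081 × 0.917 + 17173 × 0.62 = 16580 + 10647 = 27227
End of period: [5315, 9891, 5381, 5329, 27227]
Total after period 2: 5315 + 9891 + 5381 + 5329 + 27227 = 53143

53143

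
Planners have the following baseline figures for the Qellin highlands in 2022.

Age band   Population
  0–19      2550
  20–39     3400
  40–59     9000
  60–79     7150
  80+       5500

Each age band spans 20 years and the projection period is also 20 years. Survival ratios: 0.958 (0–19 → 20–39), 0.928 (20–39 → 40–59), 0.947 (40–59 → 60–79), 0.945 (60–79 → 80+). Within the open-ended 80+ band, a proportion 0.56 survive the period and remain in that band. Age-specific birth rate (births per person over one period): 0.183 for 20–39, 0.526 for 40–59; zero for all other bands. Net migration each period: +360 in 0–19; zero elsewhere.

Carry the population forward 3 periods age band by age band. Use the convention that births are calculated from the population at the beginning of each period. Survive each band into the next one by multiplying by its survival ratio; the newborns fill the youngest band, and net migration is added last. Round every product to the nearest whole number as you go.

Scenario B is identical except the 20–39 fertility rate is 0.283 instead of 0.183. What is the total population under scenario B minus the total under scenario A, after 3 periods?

1176

— Period 1 —
Births: 3400 * 0.183 = 622, 9000 * 0.526 = 4734 ⇒ total 5356
20–39: 2550 * 0.958 = 2443
40–59: 3400 * 0.928 = 3155
60–79: 9000 * 0.947 = 8523
80+: 7150 * 0.945 + 5500 * 0.56 = 6757 + 3080 = 9837
Net migration: 0–19 + 360 → 5716
End of period: [5716, 2443, 3155, 8523, 9837]
— Period 2 —
Births: 2443 * 0.183 = 447, 3155 * 0.526 = 1660 ⇒ total 2107
20–39: 5716 * 0.958 = 5476
40–59: 2443 * 0.928 = 2267
60–79: 3155 * 0.947 = 2988
80+: 8523 * 0.945 + 9837 * 0.56 = 8054 + 5509 = 13563
Net migration: 0–19 + 360 → 2467
End of period: [2467, 5476, 2267, 2988, 13563]
— Period 3 —
Births: 5476 * 0.183 = 1002, 2267 * 0.526 = 1192 ⇒ total 2194
20–39: 2467 * 0.958 = 2363
40–59: 5476 * 0.928 = 5082
60–79: 2267 * 0.947 = 2147
80+: 2988 * 0.945 + 13563 * 0.56 = 2824 + 7595 = 10419
Net migration: 0–19 + 360 → 2554
End of period: [2554, 2363, 5082, 2147, 10419]
Scenario A total after 3 periods: 22565
Scenario B projection —
— Period 1 —
Births: 3400 * 0.283 = 962, 9000 * 0.526 = 4734 ⇒ total 5696
20–39: 2550 * 0.958 = 2443
40–59: 3400 * 0.928 = 3155
60–79: 9000 * 0.947 = 8523
80+: 7150 * 0.945 + 5500 * 0.56 = 6757 + 3080 = 9837
Net migration: 0–19 + 360 → 6056
End of period: [6056, 2443, 3155, 8523, 9837]
— Period 2 —
Births: 2443 * 0.283 = 691, 3155 * 0.526 = 1660 ⇒ total 2351
20–39: 6056 * 0.958 = 5802
40–59: 2443 * 0.928 = 2267
60–79: 3155 * 0.947 = 2988
80+: 8523 * 0.945 + 9837 * 0.56 = 8054 + 5509 = 13563
Net migration: 0–19 + 360 → 2711
End of period: [2711, 5802, 2267, 2988, 13563]
— Period 3 —
Births: 5802 * 0.283 = 1642, 2267 * 0.526 = 1192 ⇒ total 2834
20–39: 2711 * 0.958 = 2597
40–59: 5802 * 0.928 = 5384
60–79: 2267 * 0.947 = 2147
80+: 2988 * 0.945 + 13563 * 0.56 = 2824 + 7595 = 10419
Net migration: 0–19 + 360 → 3194
End of period: [3194, 2597, 5384, 2147, 10419]
Scenario B total after 3 periods: 23741
Difference B − A = 23741 − 22565 = 1176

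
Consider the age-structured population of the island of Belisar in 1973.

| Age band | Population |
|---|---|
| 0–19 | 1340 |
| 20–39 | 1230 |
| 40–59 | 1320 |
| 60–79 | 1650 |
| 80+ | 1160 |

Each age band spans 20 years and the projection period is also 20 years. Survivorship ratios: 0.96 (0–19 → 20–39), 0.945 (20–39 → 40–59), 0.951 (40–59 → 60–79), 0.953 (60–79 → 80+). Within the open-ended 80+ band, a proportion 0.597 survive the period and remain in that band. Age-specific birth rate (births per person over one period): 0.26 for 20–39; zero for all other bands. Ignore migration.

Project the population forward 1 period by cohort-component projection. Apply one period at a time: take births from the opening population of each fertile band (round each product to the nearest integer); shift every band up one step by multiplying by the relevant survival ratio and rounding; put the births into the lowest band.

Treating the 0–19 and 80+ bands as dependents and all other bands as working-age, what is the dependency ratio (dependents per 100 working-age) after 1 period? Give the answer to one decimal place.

69.8

(Bands numbered youngest = 1 to oldest = 5.)
— Period 1 —
Births: 1230 * 0.26 = 320
Band 2: 1340 * 0.96 = 1286
Band 3: 1230 * 0.945 = 1162
Band 4: 1320 * 0.951 = 1255
Band 5: 1650 * 0.953 + 1160 * 0.597 = 1572 + 693 = 2265
Population now: 0–19=320, 20–39=1286, 40–59=1162, 60–79=1255, 80+=2265
Dependents (band 0–19 + band 80+) = 320 + 2265 = 2585; working-age = 3703; ratio = 2585/3703 × 100 = 69.8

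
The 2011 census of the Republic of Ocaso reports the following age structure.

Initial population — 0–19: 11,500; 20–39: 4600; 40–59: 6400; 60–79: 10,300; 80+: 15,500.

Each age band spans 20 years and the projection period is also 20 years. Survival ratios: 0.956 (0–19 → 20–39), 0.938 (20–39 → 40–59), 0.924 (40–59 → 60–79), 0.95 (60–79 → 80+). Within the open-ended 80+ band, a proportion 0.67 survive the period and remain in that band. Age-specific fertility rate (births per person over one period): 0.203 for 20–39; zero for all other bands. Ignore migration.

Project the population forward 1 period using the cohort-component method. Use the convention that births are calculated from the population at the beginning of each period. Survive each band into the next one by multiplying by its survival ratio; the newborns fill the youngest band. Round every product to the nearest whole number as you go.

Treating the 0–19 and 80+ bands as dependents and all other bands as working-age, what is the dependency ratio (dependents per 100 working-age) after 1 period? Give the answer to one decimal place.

99.4

Let group 1 be 0–19 through group 5 = 80+.
Period 1:
Births: 4600 × 0.203 = 934
Group 2: 11500 × 0.956 = 10994
Group 3: 4600 × 0.938 = 4315
Group 4: 6400 × 0.924 = 5914
Group 5: 10300 × 0.95 + 15500 × 0.67 = 9785 + 10385 = 20170
Population now: 0–19=934, 20–39=10994, 40–59=4315, 60–79=5914, 80+=20170
Dependents (band 0–19 + band 80+) = 934 + 20170 = 21104; working-age = 21223; ratio = 21104/21223 × 100 = 99.4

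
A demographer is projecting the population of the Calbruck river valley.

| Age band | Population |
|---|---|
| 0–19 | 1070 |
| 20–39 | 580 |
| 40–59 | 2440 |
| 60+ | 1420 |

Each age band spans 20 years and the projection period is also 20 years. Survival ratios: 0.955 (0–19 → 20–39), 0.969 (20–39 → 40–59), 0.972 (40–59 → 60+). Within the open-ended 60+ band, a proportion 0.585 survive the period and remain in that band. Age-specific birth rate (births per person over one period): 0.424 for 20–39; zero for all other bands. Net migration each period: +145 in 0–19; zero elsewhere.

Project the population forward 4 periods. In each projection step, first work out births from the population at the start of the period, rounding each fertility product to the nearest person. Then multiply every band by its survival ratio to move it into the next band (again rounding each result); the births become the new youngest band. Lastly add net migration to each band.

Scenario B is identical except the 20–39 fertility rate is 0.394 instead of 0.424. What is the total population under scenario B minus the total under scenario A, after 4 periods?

-87

— Period 1 —
Births: 580 * 0.424 = 246
20–39: 1070 * 0.955 = 1022
40–59: 580 * 0.969 = 562
60+: 2440 * 0.972 + 1420 * 0.585 = 2372 + 831 = 3203
Net migration: 0–19 + 145 → 391
Giving 391 / 1022 / 562 / 3203.
— Period 2 —
Births: 1022 * 0.424 = 433
20–39: 391 * 0.955 = 373
40–59: 1022 * 0.969 = 990
60+: 562 * 0.972 + 3203 * 0.585 = 546 + 1874 = 2420
Net migration: 0–19 + 145 → 578
Giving 578 / 373 / 990 / 2420.
— Period 3 —
Births: 373 * 0.424 = 158
20–39: 578 * 0.955 = 552
40–59: 373 * 0.969 = 361
60+: 990 * 0.972 + 2420 * 0.585 = 962 + 1416 = 2378
Net migration: 0–19 + 145 → 303
Giving 303 / 552 / 361 / 2378.
— Period 4 —
Births: 552 * 0.424 = 234
20–39: 303 * 0.955 = 289
40–59: 552 * 0.969 = 535
60+: 361 * 0.972 + 2378 * 0.585 = 351 + 1391 = 1742
Net migration: 0–19 + 145 → 379
Giving 379 / 289 / 535 / 1742.
Scenario A total after 4 periods: 2945
Scenario B projection —
— Period 1 —
Births: 580 * 0.394 = 229
20–39: 1070 * 0.955 = 1022
40–59: 580 * 0.969 = 562
60+: 2440 * 0.972 + 1420 * 0.585 = 2372 + 831 = 3203
Net migration: 0–19 + 145 → 374
Giving 374 / 1022 / 562 / 3203.
— Period 2 —
Births: 1022 * 0.394 = 403
20–39: 374 * 0.955 = 357
40–59: 1022 * 0.969 = 990
60+: 562 * 0.972 + 3203 * 0.585 = 546 + 1874 = 2420
Net migration: 0–19 + 145 → 548
Giving 548 / 357 / 990 / 2420.
— Period 3 —
Births: 357 * 0.394 = 141
20–39: 548 * 0.955 = 523
40–59: 357 * 0.969 = 346
60+: 990 * 0.972 + 2420 * 0.585 = 962 + 1416 = 2378
Net migration: 0–19 + 145 → 286
Giving 286 / 523 / 346 / 2378.
— Period 4 —
Births: 523 * 0.394 = 206
20–39: 286 * 0.955 = 273
40–59: 523 * 0.969 = 507
60+: 346 * 0.972 + 2378 * 0.585 = 336 + 1391 = 1727
Net migration: 0–19 + 145 → 351
Giving 351 / 273 / 507 / 1727.
Scenario B total after 4 periods: 2858
Difference B − A = 2858 − 2945 = -87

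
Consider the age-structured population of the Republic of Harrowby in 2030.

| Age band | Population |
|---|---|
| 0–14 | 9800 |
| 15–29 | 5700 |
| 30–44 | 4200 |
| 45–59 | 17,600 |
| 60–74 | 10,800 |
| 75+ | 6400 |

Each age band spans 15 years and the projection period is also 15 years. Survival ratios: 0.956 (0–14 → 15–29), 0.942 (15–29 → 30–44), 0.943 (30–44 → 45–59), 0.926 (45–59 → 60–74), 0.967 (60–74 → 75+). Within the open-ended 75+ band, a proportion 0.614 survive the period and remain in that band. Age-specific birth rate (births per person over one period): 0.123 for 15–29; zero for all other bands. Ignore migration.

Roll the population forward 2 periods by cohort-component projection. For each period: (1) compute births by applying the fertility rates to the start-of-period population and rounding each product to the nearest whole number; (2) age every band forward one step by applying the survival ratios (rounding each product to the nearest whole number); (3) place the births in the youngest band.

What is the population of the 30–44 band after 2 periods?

Period 1:
Births: 5700 × 0.123 = 701
15–29: 9800 × 0.956 = 9369
30–44: 5700 × 0.942 = 5369
45–59: 4200 × 0.943 = 3961
60–74: 17600 × 0.926 = 16298
75+: 10800 × 0.967 + 6400 × 0.614 = 10444 + 3930 = 14374
Giving 701 / 9369 / 5369 / 3961 / 16298 / 14374.
Period 2:
Births: 9369 × 0.123 = 1152
15–29: 701 × 0.956 = 670
30–44: 9369 × 0.942 = 8826
45–59: 5369 × 0.943 = 5063
60–74: 3961 × 0.926 = 3668
75+: 16298 × 0.967 + 14374 × 0.614 = 15760 + 8826 = 24586
Giving 1152 / 670 / 8826 / 5063 / 3668 / 24586.

8826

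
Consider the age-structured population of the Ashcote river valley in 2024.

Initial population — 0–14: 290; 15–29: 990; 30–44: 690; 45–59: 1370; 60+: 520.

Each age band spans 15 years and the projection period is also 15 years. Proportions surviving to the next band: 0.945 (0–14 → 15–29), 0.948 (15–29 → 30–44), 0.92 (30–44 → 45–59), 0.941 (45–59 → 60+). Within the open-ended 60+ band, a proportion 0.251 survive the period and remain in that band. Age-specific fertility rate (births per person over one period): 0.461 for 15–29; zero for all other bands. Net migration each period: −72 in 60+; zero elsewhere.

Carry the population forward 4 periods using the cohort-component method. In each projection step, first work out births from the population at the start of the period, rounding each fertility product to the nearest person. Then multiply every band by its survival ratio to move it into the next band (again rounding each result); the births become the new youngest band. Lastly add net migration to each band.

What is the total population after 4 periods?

After projecting period 1:
Births: 990 * 0.461 = 456
15–29: 290 * 0.945 = 274
30–44: 990 * 0.948 = 939
45–59: 690 * 0.92 = 635
60+: 1370 * 0.941 + 520 * 0.251 = 1289 + 131 = 1420
Net migration: 60+ − 72 → 1348
Population now: 0–14=456, 15–29=274, 30–44=939, 45–59=635, 60+=1348
After projecting period 2:
Births: 274 * 0.461 = 126
15–29: 456 * 0.945 = 431
30–44: 274 * 0.948 = 260
45–59: 939 * 0.92 = 864
60+: 635 * 0.941 + 1348 * 0.251 = 598 + 338 = 936
Net migration: 60+ − 72 → 864
Population now: 0–14=126, 15–29=431, 30–44=260, 45–59=864, 60+=864
After projecting period 3:
Births: 431 * 0.461 = 199
15–29: 126 * 0.945 = 119
30–44: 431 * 0.948 = 409
45–59: 260 * 0.92 = 239
60+: 864 * 0.941 + 864 * 0.251 = 813 + 217 = 1030
Net migration: 60+ − 72 → 958
Population now: 0–14=199, 15–29=119, 30–44=409, 45–59=239, 60+=958
After projecting period 4:
Births: 119 * 0.461 = 55
15–29: 199 * 0.945 = 188
30–44: 119 * 0.948 = 113
45–59: 409 * 0.92 = 376
60+: 239 * 0.941 + 958 * 0.251 = 225 + 240 = 465
Net migration: 60+ − 72 → 393
Population now: 0–14=55, 15–29=188, 30–44=113, 45–59=376, 60+=393
Total after period 4: 55 + 188 + 113 + 376 + 393 = 1125

1125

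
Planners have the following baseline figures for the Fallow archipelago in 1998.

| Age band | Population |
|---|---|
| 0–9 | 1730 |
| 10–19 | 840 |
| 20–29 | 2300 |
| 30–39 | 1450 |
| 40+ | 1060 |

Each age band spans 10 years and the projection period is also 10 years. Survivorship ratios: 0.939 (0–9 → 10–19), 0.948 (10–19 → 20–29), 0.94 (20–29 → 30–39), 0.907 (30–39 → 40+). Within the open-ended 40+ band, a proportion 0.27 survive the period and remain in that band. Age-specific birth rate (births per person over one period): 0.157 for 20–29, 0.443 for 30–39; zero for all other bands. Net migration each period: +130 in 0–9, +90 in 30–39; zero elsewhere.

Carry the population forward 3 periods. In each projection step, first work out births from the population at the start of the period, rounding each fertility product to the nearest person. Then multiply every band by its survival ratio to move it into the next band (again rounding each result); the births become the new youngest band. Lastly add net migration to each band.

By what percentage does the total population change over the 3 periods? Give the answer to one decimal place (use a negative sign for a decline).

Let group 1 be 0–9 through group 5 = 40+.
Period 1:
Births: 2300 × 0.157 = 361, 1450 × 0.443 = 642 → total 1003
Group 2: 1730 × 0.939 = 1624
Group 3: 840 × 0.948 = 796
Group 4: 2300 × 0.94 = 2162
Group 5: 1450 × 0.907 + 1060 × 0.27 = 1315 + 286 = 1601
Net migration: Group 1 + 130 → 1133; Group 4 + 90 → 2252
Giving 1133 / 1624 / 796 / 2252 / 1601.
Period 2:
Births: 796 × 0.157 = 125, 2252 × 0.443 = 998 → total 1123
Group 2: 1133 × 0.939 = 1064
Group 3: 1624 × 0.948 = 1540
Group 4: 796 × 0.94 = 748
Group 5: 2252 × 0.907 + 1601 × 0.27 = 2043 + 432 = 2475
Net migration: Group 1 + 130 → 1253; Group 4 + 90 → 838
Giving 1253 / 1064 / 1540 / 838 / 2475.
Period 3:
Births: 1540 × 0.157 = 242, 838 × 0.443 = 371 → total 613
Group 2: 1253 × 0.939 = 1177
Group 3: 1064 × 0.948 = 1009
Group 4: 1540 × 0.94 = 1448
Group 5: 838 × 0.907 + 2475 × 0.27 = 760 + 668 = 1428
Net migration: Group 1 + 130 → 743; Group 4 + 90 → 1538
Giving 743 / 1177 / 1009 / 1538 / 1428.
Total: 7380 → 5895; change = -1485; percentage change = -20.1%

-20.1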